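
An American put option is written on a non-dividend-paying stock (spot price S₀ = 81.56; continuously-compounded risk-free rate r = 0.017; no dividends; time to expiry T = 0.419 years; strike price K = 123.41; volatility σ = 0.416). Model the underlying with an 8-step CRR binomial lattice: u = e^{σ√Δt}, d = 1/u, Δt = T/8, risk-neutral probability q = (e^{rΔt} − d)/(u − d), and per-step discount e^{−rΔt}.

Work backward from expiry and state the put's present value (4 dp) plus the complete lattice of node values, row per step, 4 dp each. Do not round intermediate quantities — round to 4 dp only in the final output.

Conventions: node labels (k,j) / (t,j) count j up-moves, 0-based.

price = 42.1388
tree:
42.1388
49.2567 34.5333
55.9907 41.8994 26.6457
62.1132 49.2567 34.0348 18.7186
67.6798 55.9907 41.8500 25.6615 11.2585
72.7408 62.1132 49.2567 33.7035 17.0279 5.0514
77.3422 67.6798 55.9907 41.8500 24.7433 8.7307 1.0891
81.5257 72.7408 62.1132 49.2567 33.7035 14.8882 2.0999 0.0000
85.3293 77.3422 67.6798 55.9907 41.8500 24.7433 4.0487 0.0000 0.0000

params: Δt=0.05237 u=1.09988 d=0.90919 q=0.48089 e^(-rΔt)=0.99911
t_8 payoffs: 85.3293 77.3422 67.6798 55.9907 41.8500 24.7433 4.0487 0.0000 0.0000
k=7: node(7,0) S=41.8843 payoff=81.5257 vs cont=81.4159 → 81.5257 [stop]  node(7,1) S=50.6692 payoff=72.7408 vs cont=72.6309 → 72.7408 [stop]  node(7,2) S=61.2968 payoff=62.1132 vs cont=62.0034 → 62.1132 [stop]  node(7,3) S=74.1533 payoff=49.2567 vs cont=49.1468 → 49.2567 [stop]  node(7,4) S=89.7065 payoff=33.7035 vs cont=33.5937 → 33.7035 [stop]  node(7,5) S=108.5218 payoff=14.8882 vs cont=14.7784 → 14.8882 [stop]  node(7,6) S=131.2835 payoff=0.0000 vs cont=2.0999 → 2.0999 [wait]  node(7,7) S=158.8193 payoff=0.0000 vs cont=0.0000 → 0.0000 [wait]
k=6: node(6,0) S=46.0678 payoff=77.3422 vs cont=77.2323 → 77.3422 [stop]  node(6,1) S=55.7302 payoff=67.6798 vs cont=67.5699 → 67.6798 [stop]  node(6,2) S=67.4193 payoff=55.9907 vs cont=55.8809 → 55.9907 [stop]  node(6,3) S=81.5600 payoff=41.8500 vs cont=41.7402 → 41.8500 [stop]  node(6,4) S=98.6667 payoff=24.7433 vs cont=24.6335 → 24.7433 [stop]  node(6,5) S=119.3613 payoff=4.0487 vs cont=8.7307 → 8.7307 [wait]  node(6,6) S=144.3965 payoff=0.0000 vs cont=1.0891 → 1.0891 [wait]
k=5: node(5,0) S=50.6692 payoff=72.7408 vs cont=72.6309 → 72.7408 [stop]  node(5,1) S=61.2968 payoff=62.1132 vs cont=62.0034 → 62.1132 [stop]  node(5,2) S=74.1533 payoff=49.2567 vs cont=49.1468 → 49.2567 [stop]  node(5,3) S=89.7065 payoff=33.7035 vs cont=33.5937 → 33.7035 [stop]  node(5,4) S=108.5218 payoff=14.8882 vs cont=17.0279 → 17.0279 [wait]  node(5,5) S=131.2835 payoff=0.0000 vs cont=5.0514 → 5.0514 [wait]
k=4: node(4,0) S=55.7302 payoff=67.6798 vs cont=67.5699 → 67.6798 [stop]  node(4,1) S=67.4193 payoff=55.9907 vs cont=55.8809 → 55.9907 [stop]  node(4,2) S=81.5600 payoff=41.8500 vs cont=41.7402 → 41.8500 [stop]  node(4,3) S=98.6667 payoff=24.7433 vs cont=25.6615 → 25.6615 [wait]  node(4,4) S=119.3613 payoff=4.0487 vs cont=11.2585 → 11.2585 [wait]
k=3: node(3,0) S=61.2968 payoff=62.1132 vs cont=62.0034 → 62.1132 [stop]  node(3,1) S=74.1533 payoff=49.2567 vs cont=49.1468 → 49.2567 [stop]  node(3,2) S=89.7065 payoff=33.7035 vs cont=34.0348 → 34.0348 [wait]  node(3,3) S=108.5218 payoff=14.8882 vs cont=18.7186 → 18.7186 [wait]
k=2: node(2,0) S=67.4193 payoff=55.9907 vs cont=55.8809 → 55.9907 [stop]  node(2,1) S=81.5600 payoff=41.8500 vs cont=41.8994 → 41.8994 [wait]  node(2,2) S=98.6667 payoff=24.7433 vs cont=26.6457 → 26.6457 [wait]
k=1: node(1,0) S=74.1533 payoff=49.2567 vs cont=49.1706 → 49.2567 [stop]  node(1,1) S=89.7065 payoff=33.7035 vs cont=34.5333 → 34.5333 [wait]
k=0: node(0,0) S=81.5600 payoff=41.8500 vs cont=42.1388 → 42.1388 [wait]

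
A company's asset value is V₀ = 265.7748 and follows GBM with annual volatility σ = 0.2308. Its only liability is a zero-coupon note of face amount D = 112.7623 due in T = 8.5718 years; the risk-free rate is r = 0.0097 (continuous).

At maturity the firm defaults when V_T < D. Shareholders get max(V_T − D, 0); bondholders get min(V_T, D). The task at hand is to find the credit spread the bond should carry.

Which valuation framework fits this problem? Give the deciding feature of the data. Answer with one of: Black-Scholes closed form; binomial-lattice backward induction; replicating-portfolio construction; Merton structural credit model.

Key observation: the data describe a firm's assets (V₀ = 265.7748, GBM) and a single zero-coupon debt of face 112.7623, so credit quantities follow from equity-as-call in the structural model.

framework: Merton structural credit model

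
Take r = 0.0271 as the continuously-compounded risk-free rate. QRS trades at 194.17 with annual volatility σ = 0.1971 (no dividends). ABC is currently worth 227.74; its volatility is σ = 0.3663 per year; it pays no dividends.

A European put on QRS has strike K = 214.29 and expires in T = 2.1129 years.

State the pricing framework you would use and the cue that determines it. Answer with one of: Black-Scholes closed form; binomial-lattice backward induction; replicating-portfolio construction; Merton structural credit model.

Key observation: the instrument is a plain European put (strike 214.29) on a lognormal asset; the exact continuous-time formula applies directly.

framework: Black-Scholes closed form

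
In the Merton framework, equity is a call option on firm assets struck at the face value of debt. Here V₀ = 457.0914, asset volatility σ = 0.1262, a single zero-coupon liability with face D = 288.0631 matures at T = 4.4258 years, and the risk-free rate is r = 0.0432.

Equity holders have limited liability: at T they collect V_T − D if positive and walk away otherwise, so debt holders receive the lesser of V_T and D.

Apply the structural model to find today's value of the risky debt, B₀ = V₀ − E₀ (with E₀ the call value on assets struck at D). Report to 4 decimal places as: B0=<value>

B0=237.7345

Work the structural quantities from V₀ = 457.0914 against face 288.0631:
d₁ = [ln(V₀/D) + (r + σ²/2)T] / (σ√T)
   = [ln(457.0914/288.0631) + (0.0432 + 0.5·0.1262²)·4.4258] / (0.1262·√4.4258)
   = [0.461704 + 0.226438] / 0.265494 = 2.591927
d₂ = d₁ − σ√T = 2.591927 − 0.265494 = 2.326433
N(d₁) = 0.995228,  N(d₂) = 0.990002,  e^(−rT) = 0.825972
E₀ = V₀·N(d₁) − D·e^(−rT)·N(d₂)
   = 457.0914·0.995228 − 288.0631·0.825972·0.990002 = 219.356924
B₀ = V₀ − E₀ = 457.0914 − 219.356924 = 237.734476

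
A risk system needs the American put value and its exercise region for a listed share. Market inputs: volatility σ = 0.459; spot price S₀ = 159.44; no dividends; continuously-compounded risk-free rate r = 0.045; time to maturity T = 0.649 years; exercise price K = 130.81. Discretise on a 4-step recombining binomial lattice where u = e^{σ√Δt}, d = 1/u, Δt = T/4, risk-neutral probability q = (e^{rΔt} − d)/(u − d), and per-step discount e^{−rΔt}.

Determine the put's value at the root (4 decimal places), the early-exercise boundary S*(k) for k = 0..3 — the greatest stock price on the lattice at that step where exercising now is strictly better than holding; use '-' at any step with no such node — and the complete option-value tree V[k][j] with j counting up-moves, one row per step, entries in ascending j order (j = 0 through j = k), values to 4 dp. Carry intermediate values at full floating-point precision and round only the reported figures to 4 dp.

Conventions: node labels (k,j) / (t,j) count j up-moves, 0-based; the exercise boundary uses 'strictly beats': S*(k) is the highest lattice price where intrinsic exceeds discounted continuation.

Δt=0.16225  u=1.20308  d=0.83120  q=0.47361  discount=0.99273
step 4 (expiry): payoffs max(K−S,0) = 54.7044 20.6543 0.0000 0.0000 0.0000
step 3: (k=3,j=0): S=91.5613, K−S=39.2487, hold=38.2971 ⇒ V=39.2487 exercise | (k=3,j=1): S=132.5263, K−S=0.0000, hold=10.7930 ⇒ V=10.7930 continue | (k=3,j=2): S=191.8194, K−S=0.0000, hold=0.0000 ⇒ V=0.0000 continue | (k=3,j=3): S=277.6405, K−S=0.0000, hold=0.0000 ⇒ V=0.0000 continue  boundary S*=91.5613
step 2: (k=2,j=0): S=110.1557, K−S=20.6543, hold=25.5842 ⇒ V=25.5842 continue | (k=2,j=1): S=159.4400, K−S=0.0000, hold=5.6400 ⇒ V=5.6400 continue | (k=2,j=2): S=230.7744, K−S=0.0000, hold=0.0000 ⇒ V=0.0000 continue  boundary S*=-
step 1: (k=1,j=0): S=132.5263, K−S=0.0000, hold=16.0209 ⇒ V=16.0209 continue | (k=1,j=1): S=191.8194, K−S=0.0000, hold=2.9472 ⇒ V=2.9472 continue  boundary S*=-
step 0: (k=0,j=0): S=159.4400, K−S=0.0000, hold=9.7575 ⇒ V=9.7575 continue  boundary S*=-

price = 9.7575
boundary = - - - 91.5613
tree:
9.7575
16.0209 2.9472
25.5842 5.6400 0.0000
39.2487 10.7930 0.0000 0.0000
54.7044 20.6543 0.0000 0.0000 0.0000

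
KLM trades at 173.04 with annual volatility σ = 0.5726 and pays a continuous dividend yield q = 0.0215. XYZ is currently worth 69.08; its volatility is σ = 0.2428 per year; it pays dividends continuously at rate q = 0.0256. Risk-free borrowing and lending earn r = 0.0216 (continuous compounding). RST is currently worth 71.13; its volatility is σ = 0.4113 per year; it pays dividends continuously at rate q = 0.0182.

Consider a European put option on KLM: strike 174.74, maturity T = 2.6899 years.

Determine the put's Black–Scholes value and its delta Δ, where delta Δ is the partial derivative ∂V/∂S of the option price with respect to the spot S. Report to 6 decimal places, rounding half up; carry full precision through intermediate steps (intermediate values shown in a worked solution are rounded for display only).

σ√T = 0.5726·√2.6899 = 0.939116
d₁ = (ln(S/K) + (r−q+σ²/2)T) / (σ√T) = (ln(173.04/174.74) + (0.0216−0.0215+0.5726²/2)·2.6899) / 0.939116 = (-0.009776 + 0.441239) / 0.939116 = 0.459434
d₂ = d₁ − σ√T = 0.459434 − 0.939116 = -0.479682
e^{−rT} = 0.943554
e^{−qT} = 0.943808
N(−d₁) = 0.322961,  N(−d₂) = 0.684273
Put price V = K·e^{−rT}·N(−d₂) − S·e^{−qT}·N(−d₁) = 112.820641 − 52.744873 = 60.075768
Δ = −e^{−qT}·N(−d₁) = -0.304813

price = 60.075768
Δ = -0.304813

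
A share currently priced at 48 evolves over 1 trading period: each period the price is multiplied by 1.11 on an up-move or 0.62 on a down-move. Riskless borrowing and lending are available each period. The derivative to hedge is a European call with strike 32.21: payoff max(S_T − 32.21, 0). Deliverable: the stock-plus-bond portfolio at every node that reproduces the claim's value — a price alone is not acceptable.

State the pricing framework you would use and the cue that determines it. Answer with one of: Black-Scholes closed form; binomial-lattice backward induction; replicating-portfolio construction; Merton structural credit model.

Key observation: what is demanded is not a single number but the (Δ, B) position at each node of the 1.11/0.62 tree starting at 48; constructing those positions is the replicating-portfolio method.

framework: replicating-portfolio construction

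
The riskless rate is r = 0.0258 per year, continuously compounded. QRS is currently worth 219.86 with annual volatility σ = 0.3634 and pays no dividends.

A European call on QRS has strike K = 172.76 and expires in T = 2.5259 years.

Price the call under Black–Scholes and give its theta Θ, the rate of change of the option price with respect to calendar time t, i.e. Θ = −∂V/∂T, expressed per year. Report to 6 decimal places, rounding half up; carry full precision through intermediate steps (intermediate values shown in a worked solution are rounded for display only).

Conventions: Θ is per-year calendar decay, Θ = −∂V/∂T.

price = 78.111421
Θ = -9.656696

σ√T = 0.3634·√2.5259 = 0.577555
d₁ = (ln(S/K) + (r+σ²/2)T) / (σ√T) = (ln(219.86/172.76) + (0.0258+0.3634²/2)·2.5259) / 0.577555 = (0.241088 + 0.231953) / 0.577555 = 0.819040
d₂ = d₁ − σ√T = 0.819040 − 0.577555 = 0.241486
e^{−rT} = 0.936910
N(d₁) = 0.793618,  N(d₂) = 0.595411
Call price V = S·N(d₁) − K·e^{−rT}·N(d₂) = 174.484921 − 96.373500 = 78.111421
φ(d₁) = (1/√(2π))·e^{−d₁²/2} = 0.285261
Θ = −S·φ(d₁)·σ/(2√T) − r·K·e^{−rT}·N(d₂) = −7.170260 − 2.486436 = -9.656696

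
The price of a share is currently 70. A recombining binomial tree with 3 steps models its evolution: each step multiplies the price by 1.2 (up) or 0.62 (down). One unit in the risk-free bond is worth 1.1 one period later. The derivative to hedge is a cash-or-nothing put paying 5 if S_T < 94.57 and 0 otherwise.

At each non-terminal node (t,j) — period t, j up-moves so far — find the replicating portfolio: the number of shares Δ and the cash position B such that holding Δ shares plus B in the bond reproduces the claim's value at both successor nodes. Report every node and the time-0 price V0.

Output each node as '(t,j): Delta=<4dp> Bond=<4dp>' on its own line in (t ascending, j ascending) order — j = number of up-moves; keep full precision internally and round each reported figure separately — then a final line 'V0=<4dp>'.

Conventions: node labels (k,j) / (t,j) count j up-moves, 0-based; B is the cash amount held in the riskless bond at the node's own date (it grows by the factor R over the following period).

(0,0): Delta=-0.0697 Bond=6.5069
(1,0): Delta=0.0000 Bond=4.1322
(1,1): Delta=-0.0772 Bond=7.7879
(2,0): Delta=0.0000 Bond=4.5455
(2,1): Delta=0.0000 Bond=4.5455
(2,2): Delta=-0.0855 Bond=9.4044
V0=1.6273

Under the risk-neutral measure, an up-move has probability p* = (R−d)/(u−d) = 0.8276 and values discount at R = 1.1.
At maturity the claim pays: V(3,0)=5.0000, V(3,1)=5.0000, V(3,2)=5.0000, V(3,3)=0.0000
(2,0): S=26.9080. Δ = (V_up−V_dn)/(S_up−S_dn) = (5.0000−5.0000)/(32.2896−16.6830) = 0.0000. V = [p*·5.0000 + (1−p*)·5.0000]/1.1 = 4.5455. B = V − Δ·S = 4.5455.
(2,1): S=52.0800. Δ = (V_up−V_dn)/(S_up−S_dn) = (5.0000−5.0000)/(62.4960−32.2896) = 0.0000. V = [p*·5.0000 + (1−p*)·5.0000]/1.1 = 4.5455. B = V − Δ·S = 4.5455.
(2,2): S=100.8000. Δ = (V_up−V_dn)/(S_up−S_dn) = (0.0000−5.0000)/(120.9600−62.4960) = -0.0855. V = [p*·0.0000 + (1−p*)·5.0000]/1.1 = 0.7837. B = V − Δ·S = 9.4044.
(1,0): S=43.4000. Δ = (V_up−V_dn)/(S_up−S_dn) = (4.5455−4.5455)/(52.0800−26.9080) = 0.0000. V = [p*·4.5455 + (1−p*)·4.5455]/1.1 = 4.1322. B = V − Δ·S = 4.1322.
(1,1): S=84.0000. Δ = (V_up−V_dn)/(S_up−S_dn) = (0.7837−4.5455)/(100.8000−52.0800) = -0.0772. V = [p*·0.7837 + (1−p*)·4.5455]/1.1 = 1.3021. B = V − Δ·S = 7.7879.
(0,0): S=70.0000. Δ = (V_up−V_dn)/(S_up−S_dn) = (1.3021−4.1322)/(84.0000−43.4000) = -0.0697. V = [p*·1.3021 + (1−p*)·4.1322]/1.1 = 1.6273. B = V − Δ·S = 6.5069.
As a check, the time-0 holding Δ(0,0)·S0 + B(0,0) comes to 1.6273 — exactly V0.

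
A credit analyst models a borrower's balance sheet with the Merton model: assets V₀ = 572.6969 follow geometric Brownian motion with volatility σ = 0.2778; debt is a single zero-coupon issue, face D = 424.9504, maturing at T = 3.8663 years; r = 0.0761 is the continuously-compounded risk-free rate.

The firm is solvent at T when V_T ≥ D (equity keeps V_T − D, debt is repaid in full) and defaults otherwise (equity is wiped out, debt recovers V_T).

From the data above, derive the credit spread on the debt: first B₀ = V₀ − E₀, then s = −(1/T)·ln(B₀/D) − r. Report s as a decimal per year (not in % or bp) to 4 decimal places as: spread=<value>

Apply the equity-as-call identities (strike 424.9504, horizon 3.8663 years):
d₁ = [ln(V₀/D) + (r + σ²/2)T] / (σ√T)
   = [ln(572.6969/424.9504) + (0.0761 + 0.5·0.2778²)·3.8663] / (0.2778·√3.8663)
   = [0.298384 + 0.443412] / 0.546236 = 1.358015
d₂ = d₁ − σ√T = 1.358015 − 0.546236 = 0.811780
N(d₁) = 0.912771,  N(d₂) = 0.791541,  e^(−rT) = 0.745109
E₀ = V₀·N(d₁) − D·e^(−rT)·N(d₂)
   = 572.6969·0.912771 − 424.9504·0.745109·0.791541 = 272.111978
B₀ = V₀ − E₀ = 572.6969 − 272.111978 = 300.584922
spread = −(1/T)·ln(B₀/D) − r = −(1/3.8663)·ln(300.584922/424.9504) − 0.0761 = 0.01345387

spread=0.0135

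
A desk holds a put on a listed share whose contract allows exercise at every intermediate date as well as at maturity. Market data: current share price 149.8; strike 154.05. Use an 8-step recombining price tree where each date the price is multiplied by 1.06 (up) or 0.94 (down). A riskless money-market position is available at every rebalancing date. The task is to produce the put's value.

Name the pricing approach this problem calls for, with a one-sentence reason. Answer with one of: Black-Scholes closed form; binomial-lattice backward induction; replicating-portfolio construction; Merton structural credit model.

Key observation: the put (strike 154.05 on spot 149.8) is American-style on a 8-step discrete price model, so the early-exercise decision at every node requires stepwise backward valuation — a closed form cannot price the exercise right.

framework: binomial-lattice backward induction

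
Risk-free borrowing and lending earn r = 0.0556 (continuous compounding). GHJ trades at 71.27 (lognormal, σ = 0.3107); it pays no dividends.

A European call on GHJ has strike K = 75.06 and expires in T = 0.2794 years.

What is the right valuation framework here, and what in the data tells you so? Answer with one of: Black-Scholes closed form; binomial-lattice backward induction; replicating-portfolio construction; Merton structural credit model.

Key observation: the strike-75.06 call on GHJ is European-exercise on a continuously-modelled lognormal underlying, so its value is a single closed-form evaluation.

framework: Black-Scholes closed form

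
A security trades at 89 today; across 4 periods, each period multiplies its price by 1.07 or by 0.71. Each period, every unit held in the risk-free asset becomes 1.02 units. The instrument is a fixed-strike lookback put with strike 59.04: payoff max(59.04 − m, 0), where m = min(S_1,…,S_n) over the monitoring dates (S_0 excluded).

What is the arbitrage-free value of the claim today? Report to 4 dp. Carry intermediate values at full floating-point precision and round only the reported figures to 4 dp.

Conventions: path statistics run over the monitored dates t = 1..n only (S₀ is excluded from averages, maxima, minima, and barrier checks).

price = 1.0132

Set p* = 0.8611 (from d < R < u); the path-dependent value is the discounted p*-expectation over all price paths.
Enumerate all 2^4 = 16 price paths (U = up ×1.07, D = down ×0.71); each path with k up-moves has probability p*^k·(1−p*)^(4−k).
DDDD: m=22.6164, payoff=36.4236, prob=0.000372
UDDD: m=34.0839, payoff=24.9561, prob=0.002307
DUDD: m=34.0839, payoff=24.9561, prob=0.002307
UUDD: m=51.3658, payoff=7.6742, prob=0.014304
DDUD: m=34.0839, payoff=24.9561, prob=0.002307
UDUD: m=51.3658, payoff=7.6742, prob=0.014304
DUUD: m=51.3658, payoff=7.6742, prob=0.014304
UUUD: m=77.4105, payoff=0.0000, prob=0.088684
DDDU: m=31.8541, payoff=27.1859, prob=0.002307
UDDU: m=48.0054, payoff=11.0346, prob=0.014304
DUDU: m=48.0054, payoff=11.0346, prob=0.014304
UUDU: m=72.3462, payoff=0.0000, prob=0.088684
DDUU: m=44.8649, payoff=14.1751, prob=0.014304
UDUU: m=67.6133, payoff=0.0000, prob=0.088684
DUUU: m=63.1900, payoff=0.0000, prob=0.088684
UUUU: m=95.2300, payoff=0.0000, prob=0.549841
Price = Σ prob·payoff / R^4 = 1.096744 / 1.082432 = 1.0132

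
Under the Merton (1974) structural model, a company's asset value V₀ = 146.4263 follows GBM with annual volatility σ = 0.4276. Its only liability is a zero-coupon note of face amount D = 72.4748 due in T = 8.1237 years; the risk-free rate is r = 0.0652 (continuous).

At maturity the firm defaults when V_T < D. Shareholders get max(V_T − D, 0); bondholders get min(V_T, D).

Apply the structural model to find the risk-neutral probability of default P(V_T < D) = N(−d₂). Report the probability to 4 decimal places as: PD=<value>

Work the structural quantities from V₀ = 146.4263 against face 72.4748:
d₁ = [ln(V₀/D) + (r + σ²/2)T] / (σ√T)
   = [ln(146.4263/72.4748) + (0.0652 + 0.5·0.4276²)·8.1237] / (0.4276·√8.1237)
   = [0.703283 + 1.272341] / 1.218750 = 1.621025
d₂ = d₁ − σ√T = 1.621025 − 1.218750 = 0.402275
risk-neutral PD = N(−d₂) = N(-0.402275) = 0.343741

PD=0.3437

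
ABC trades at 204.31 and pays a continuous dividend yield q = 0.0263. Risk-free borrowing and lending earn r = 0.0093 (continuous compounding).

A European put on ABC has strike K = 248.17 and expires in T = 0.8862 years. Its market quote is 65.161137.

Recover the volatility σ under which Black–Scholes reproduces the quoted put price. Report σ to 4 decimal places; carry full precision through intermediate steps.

At σ = 0.4516 the Black–Scholes value reproduces the quote:
σ√T = 0.4516·√0.8862 = 0.425128
d₁ = (ln(S/K) + (r−q+σ²/2)T) / (σ√T) = (ln(204.31/248.17) + (0.0093−0.0263+0.4516²/2)·0.8862) / 0.425128 = (-0.194476 + 0.075302) / 0.425128 = -0.280325
d₂ = d₁ − σ√T = -0.280325 − 0.425128 = -0.705453
e^{−rT} = 0.991792
e^{−qT} = 0.976962
N(−d₁) = 0.610386,  N(−d₂) = 0.759736
V = K·e^{−rT}·N(−d₂) − S·e^{−qT}·N(−d₁) = 186.996111 − 121.834975 = 65.161137 (matching the quote); vega is positive throughout, so no other σ reproduces this price

sigma = 0.4516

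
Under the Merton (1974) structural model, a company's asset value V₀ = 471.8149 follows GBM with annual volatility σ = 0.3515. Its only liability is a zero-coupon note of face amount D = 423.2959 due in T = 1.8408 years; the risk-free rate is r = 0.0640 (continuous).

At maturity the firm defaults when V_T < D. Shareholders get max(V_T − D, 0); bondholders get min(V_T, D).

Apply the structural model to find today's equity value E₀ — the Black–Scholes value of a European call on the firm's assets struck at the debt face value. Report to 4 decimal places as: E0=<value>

E0=136.3205

Work the structural quantities from V₀ = 471.8149 against face 423.2959:
d₁ = [ln(V₀/D) + (r + σ²/2)T] / (σ√T)
   = [ln(471.8149/423.2959) + (0.0640 + 0.5·0.3515²)·1.8408] / (0.3515·√1.8408)
   = [0.108515 + 0.231529] / 0.476901 = 0.713028
d₂ = d₁ − σ√T = 0.713028 − 0.476901 = 0.236126
N(d₁) = 0.762086,  N(d₂) = 0.593333,  e^(−rT) = 0.888864
E₀ = V₀·N(d₁) − D·e^(−rT)·N(d₂)
   = 471.8149·0.762086 − 423.2959·0.888864·0.593333 = 136.320535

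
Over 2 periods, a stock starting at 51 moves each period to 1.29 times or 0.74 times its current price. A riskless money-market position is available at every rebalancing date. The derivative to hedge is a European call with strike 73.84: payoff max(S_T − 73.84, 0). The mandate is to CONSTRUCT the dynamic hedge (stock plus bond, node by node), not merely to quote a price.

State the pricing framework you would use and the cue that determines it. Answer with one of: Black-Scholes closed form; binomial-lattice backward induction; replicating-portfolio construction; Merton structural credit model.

Key observation: the mandate to exhibit the hedge at every date and state singles out the replicating-portfolio construction on the 2-period tree with factors 1.29 and 0.74 from 51.

framework: replicating-portfolio construction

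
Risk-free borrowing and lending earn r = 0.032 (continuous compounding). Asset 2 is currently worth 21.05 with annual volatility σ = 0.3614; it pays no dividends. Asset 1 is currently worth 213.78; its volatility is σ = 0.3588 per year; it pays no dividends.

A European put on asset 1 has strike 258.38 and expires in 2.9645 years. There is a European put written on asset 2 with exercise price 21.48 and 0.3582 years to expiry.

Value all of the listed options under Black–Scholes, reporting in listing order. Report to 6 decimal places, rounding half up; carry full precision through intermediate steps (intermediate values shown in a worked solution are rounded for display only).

[asset 1 put K=258.38]
σ√T = 0.3588·√2.9645 = 0.617772
d₁ = (ln(S/K) + (r+σ²/2)T) / (σ√T) = (ln(213.78/258.38) + (0.032+0.3588²/2)·2.9645) / 0.617772 = (-0.189484 + 0.285685) / 0.617772 = 0.155723
d₂ = d₁ − σ√T = 0.155723 − 0.617772 = -0.462049
e^{−rT} = 0.909497
N(−d₁) = 0.438126,  N(−d₂) = 0.677977
price = K·e^{−rT}·N(−d₂) − S·N(−d₁) = 159.321696 − 93.662529 = 65.659167
[asset 2 put K=21.48]
σ√T = 0.3614·√0.3582 = 0.216297
d₁ = (ln(S/K) + (r+σ²/2)T) / (σ√T) = (ln(21.05/21.48) + (0.032+0.3614²/2)·0.3582) / 0.216297 = (-0.020222 + 0.034855) / 0.216297 = 0.067652
d₂ = d₁ − σ√T = 0.067652 − 0.216297 = -0.148645
e^{−rT} = 0.988603
N(−d₁) = 0.473031,  N(−d₂) = 0.559083
price = K·e^{−rT}·N(−d₂) − S·N(−d₁) = 11.872240 − 9.957310 = 1.914930

price(asset 1 put K=258.38) = 65.659167
price(asset 2 put K=21.48) = 1.914930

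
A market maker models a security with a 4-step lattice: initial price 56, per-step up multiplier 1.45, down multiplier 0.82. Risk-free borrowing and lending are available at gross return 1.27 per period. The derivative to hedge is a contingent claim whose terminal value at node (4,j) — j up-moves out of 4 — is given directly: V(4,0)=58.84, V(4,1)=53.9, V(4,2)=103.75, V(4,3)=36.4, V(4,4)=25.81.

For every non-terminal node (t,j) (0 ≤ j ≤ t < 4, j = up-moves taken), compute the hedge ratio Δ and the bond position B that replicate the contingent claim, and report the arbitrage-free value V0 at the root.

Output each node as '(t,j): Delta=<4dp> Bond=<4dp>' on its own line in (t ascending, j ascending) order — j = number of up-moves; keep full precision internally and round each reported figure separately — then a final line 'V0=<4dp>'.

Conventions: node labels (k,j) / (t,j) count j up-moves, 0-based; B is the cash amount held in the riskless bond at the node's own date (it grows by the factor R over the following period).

(0,0): Delta=-0.3419 Bond=39.0542
(1,0): Delta=-0.3090 Bond=48.0886
(1,1): Delta=-0.3493 Bond=50.2028
(2,0): Delta=1.1350 Bond=6.6977
(2,1): Delta=-0.6357 Bond=82.8225
(2,2): Delta=-0.2846 Bond=56.1316
(3,0): Delta=-0.2540 Bond=51.3936
(3,1): Delta=1.4492 Bond=-8.6489
(3,2): Delta=-1.1073 Bond=150.7180
(3,3): Delta=-0.0985 Bond=39.5148
V0=19.9080

Since d<R<u, set p* = (R−d)/(u−d) = 0.7143; price each node as the discounted p*-expectation of its children.
Payoffs at expiry: V(4,0)=58.8400, V(4,1)=53.9000, V(4,2)=103.7500, V(4,3)=36.4000, V(4,4)=25.8100
  t=3,j=0: stock 30.8766 → up 44.7711 (V=53.9000), down 25.3188 (V=58.8400). Price 43.5523; hedge Δ=-0.2540, bond B=51.3936.
  t=3,j=1: stock 54.5989 → up 79.1684 (V=103.7500), down 44.7711 (V=53.9000). Price 70.4781; hedge Δ=1.4492, bond B=-8.6489.
  t=3,j=2: stock 96.5468 → up 139.9929 (V=36.4000), down 79.1684 (V=103.7500). Price 43.8133; hedge Δ=-1.1073, bond B=150.7180.
  t=3,j=3: stock 170.7230 → up 247.5483 (V=25.8100), down 139.9929 (V=36.4000). Price 22.7053; hedge Δ=-0.0985, bond B=39.5148.
  t=2,j=0: stock 37.6544 → up 54.5989 (V=70.4781), down 30.8766 (V=43.5523). Price 49.4370; hedge Δ=1.1350, bond B=6.6977.
  t=2,j=1: stock 66.5840 → up 96.5468 (V=43.8133), down 54.5989 (V=70.4781). Price 40.4975; hedge Δ=-0.6357, bond B=82.8225.
  t=2,j=2: stock 117.7400 → up 170.7230 (V=22.7053), down 96.5468 (V=43.8133). Price 22.6269; hedge Δ=-0.2846, bond B=56.1316.
  t=1,j=0: stock 45.9200 → up 66.5840 (V=40.4975), down 37.6544 (V=49.4370). Price 33.8989; hedge Δ=-0.3090, bond B=48.0886.
  t=1,j=1: stock 81.2000 → up 117.7400 (V=22.6269), down 66.5840 (V=40.4975). Price 21.8368; hedge Δ=-0.3493, bond B=50.2028.
  t=0,j=0: stock 56.0000 → up 81.2000 (V=21.8368), down 45.9200 (V=33.8989). Price 19.9080; hedge Δ=-0.3419, bond B=39.0542.
Sanity check at the root: Δ(0,0)·S0 + B(0,0) reproduces V0 = 19.9080.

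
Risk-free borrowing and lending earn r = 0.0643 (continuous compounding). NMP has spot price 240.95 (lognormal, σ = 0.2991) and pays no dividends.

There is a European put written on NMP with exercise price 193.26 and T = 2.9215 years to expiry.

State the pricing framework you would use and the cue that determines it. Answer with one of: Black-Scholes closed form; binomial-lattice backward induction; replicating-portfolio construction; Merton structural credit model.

Key observation: the instrument is a plain European put (strike 193.26) on a lognormal asset; the exact continuous-time formula applies directly.

framework: Black-Scholes closed form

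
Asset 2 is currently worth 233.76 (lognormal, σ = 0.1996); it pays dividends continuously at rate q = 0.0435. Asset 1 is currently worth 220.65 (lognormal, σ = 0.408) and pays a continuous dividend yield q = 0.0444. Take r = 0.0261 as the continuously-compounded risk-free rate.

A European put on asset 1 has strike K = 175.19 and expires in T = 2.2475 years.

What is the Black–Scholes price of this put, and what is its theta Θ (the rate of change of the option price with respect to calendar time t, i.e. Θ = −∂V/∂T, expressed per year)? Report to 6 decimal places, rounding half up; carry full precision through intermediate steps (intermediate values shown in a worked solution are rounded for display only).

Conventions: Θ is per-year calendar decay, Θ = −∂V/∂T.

price = 28.611162
Θ = -9.204883

σ√T = 0.408·√2.2475 = 0.611660
d₁ = (ln(S/K) + (r−q+σ²/2)T) / (σ√T) = (ln(220.65/175.19) + (0.0261−0.0444+0.408²/2)·2.2475) / 0.611660 = (0.230707 + 0.145935) / 0.611660 = 0.615769
d₂ = d₁ − σ√T = 0.615769 − 0.611660 = 0.004109
e^{−rT} = 0.943028
e^{−qT} = 0.905028
N(−d₁) = 0.269023,  N(−d₂) = 0.498361
Put price V = K·e^{−rT}·N(−d₂) − S·e^{−qT}·N(−d₁) = 82.333665 − 53.722504 = 28.611162
φ(d₁) = (1/√(2π))·e^{−d₁²/2} = 0.330046
Θ = −S·e^{−qT}·φ(d₁)·σ/(2√T) − q·S·e^{−qT}·N(−d₁) + r·K·e^{−rT}·N(−d₂) = −8.968513 − 2.385279 + 2.148909 = -9.204883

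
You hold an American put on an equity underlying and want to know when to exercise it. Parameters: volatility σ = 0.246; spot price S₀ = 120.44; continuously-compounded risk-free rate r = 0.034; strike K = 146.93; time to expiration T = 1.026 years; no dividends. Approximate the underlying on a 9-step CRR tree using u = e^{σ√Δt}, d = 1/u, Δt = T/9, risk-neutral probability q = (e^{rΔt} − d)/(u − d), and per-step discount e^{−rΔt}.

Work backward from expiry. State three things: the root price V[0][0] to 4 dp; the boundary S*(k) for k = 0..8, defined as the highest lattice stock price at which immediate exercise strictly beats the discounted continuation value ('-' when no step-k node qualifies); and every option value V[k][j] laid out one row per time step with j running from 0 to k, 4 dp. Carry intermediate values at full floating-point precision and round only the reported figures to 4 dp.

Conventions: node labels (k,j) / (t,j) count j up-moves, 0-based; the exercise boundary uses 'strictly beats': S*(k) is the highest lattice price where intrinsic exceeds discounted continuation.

price = 28.1487
boundary = - - 102.0062 110.8405 102.0062 110.8405 120.4400 110.8405 120.4400
tree:
28.1487
36.1016 20.4956
44.9238 27.6496 13.5739
53.0541 36.0895 19.5106 7.8036
60.5363 44.9238 27.0723 12.1778 3.5348
67.4221 53.0541 36.0895 18.3575 6.1562 0.9679
73.7592 60.5363 44.9238 26.4900 10.4509 1.9534 0.0000
79.5911 67.4221 53.0541 36.0895 17.1089 3.9425 0.0000 0.0000
84.9583 73.7592 60.5363 44.9238 26.4900 7.9570 0.0000 0.0000 0.0000
89.8976 79.5911 67.4221 53.0541 36.0895 16.0592 0.0000 0.0000 0.0000 0.0000

Δt=0.11400  u=1.08661  d=0.92030  q=0.50260  discount=0.99613
step 9 (expiry): payoffs max(K−S,0) = 89.8976 79.5911 67.4221 53.0541 36.0895 16.0592 0.0000 0.0000 0.0000 0.0000
step 8: (k=8,j=0): S=61.9717, K−S=84.9583, hold=84.3899 ⇒ V=84.9583 exercise | (k=8,j=1): S=73.1708, K−S=73.7592, hold=73.1908 ⇒ V=73.7592 exercise | (k=8,j=2): S=86.3937, K−S=60.5363, hold=59.9679 ⇒ V=60.5363 exercise | (k=8,j=3): S=102.0062, K−S=44.9238, hold=44.3554 ⇒ V=44.9238 exercise | (k=8,j=4): S=120.4400, K−S=26.4900, hold=25.9216 ⇒ V=26.4900 exercise | (k=8,j=5): S=142.2050, K−S=4.7250, hold=7.9570 ⇒ V=7.9570 continue | (k=8,j=6): S=167.9033, K−S=0.0000, hold=0.0000 ⇒ V=0.0000 continue | (k=8,j=7): S=198.2456, K−S=0.0000, hold=0.0000 ⇒ V=0.0000 continue | (k=8,j=8): S=234.0711, K−S=0.0000, hold=0.0000 ⇒ V=0.0000 continue  boundary S*=120.4400
step 7: (k=7,j=0): S=67.3389, K−S=79.5911, hold=79.0227 ⇒ V=79.5911 exercise | (k=7,j=1): S=79.5079, K−S=67.4221, hold=66.8537 ⇒ V=67.4221 exercise | (k=7,j=2): S=93.8759, K−S=53.0541, hold=52.4857 ⇒ V=53.0541 exercise | (k=7,j=3): S=110.8405, K−S=36.0895, hold=35.5211 ⇒ V=36.0895 exercise | (k=7,j=4): S=130.8708, K−S=16.0592, hold=17.1089 ⇒ V=17.1089 continue | (k=7,j=5): S=154.5209, K−S=0.0000, hold=3.9425 ⇒ V=3.9425 continue | (k=7,j=6): S=182.4448, K−S=0.0000, hold=0.0000 ⇒ V=0.0000 continue | (k=7,j=7): S=215.4149, K−S=0.0000, hold=0.0000 ⇒ V=0.0000 continue  boundary S*=110.8405
step 6: (k=6,j=0): S=73.1708, K−S=73.7592, hold=73.1908 ⇒ V=73.7592 exercise | (k=6,j=1): S=86.3937, K−S=60.5363, hold=59.9679 ⇒ V=60.5363 exercise | (k=6,j=2): S=102.0062, K−S=44.9238, hold=44.3554 ⇒ V=44.9238 exercise | (k=6,j=3): S=120.4400, K−S=26.4900, hold=26.4471 ⇒ V=26.4900 exercise | (k=6,j=4): S=142.2050, K−S=4.7250, hold=10.4509 ⇒ V=10.4509 continue | (k=6,j=5): S=167.9033, K−S=0.0000, hold=1.9534 ⇒ V=1.9534 continue | (k=6,j=6): S=198.2456, K−S=0.0000, hold=0.0000 ⇒ V=0.0000 continue  boundary S*=120.4400
step 5: (k=5,j=0): S=79.5079, K−S=67.4221, hold=66.8537 ⇒ V=67.4221 exercise | (k=5,j=1): S=93.8759, K−S=53.0541, hold=52.4857 ⇒ V=53.0541 exercise | (k=5,j=2): S=110.8405, K−S=36.0895, hold=35.5211 ⇒ V=36.0895 exercise | (k=5,j=3): S=130.8708, K−S=16.0592, hold=18.3575 ⇒ V=18.3575 continue | (k=5,j=4): S=154.5209, K−S=0.0000, hold=6.1562 ⇒ V=6.1562 continue | (k=5,j=5): S=182.4448, K−S=0.0000, hold=0.9679 ⇒ V=0.9679 continue  boundary S*=110.8405
step 4: (k=4,j=0): S=86.3937, K−S=60.5363, hold=59.9679 ⇒ V=60.5363 exercise | (k=4,j=1): S=102.0062, K−S=44.9238, hold=44.3554 ⇒ V=44.9238 exercise | (k=4,j=2): S=120.4400, K−S=26.4900, hold=27.0723 ⇒ V=27.0723 continue | (k=4,j=3): S=142.2050, K−S=4.7250, hold=12.1778 ⇒ V=12.1778 continue | (k=4,j=4): S=167.9033, K−S=0.0000, hold=3.5348 ⇒ V=3.5348 continue  boundary S*=102.0062
step 3: (k=3,j=0): S=93.8759, K−S=53.0541, hold=52.4857 ⇒ V=53.0541 exercise | (k=3,j=1): S=110.8405, K−S=36.0895, hold=35.8126 ⇒ V=36.0895 exercise | (k=3,j=2): S=130.8708, K−S=16.0592, hold=19.5106 ⇒ V=19.5106 continue | (k=3,j=3): S=154.5209, K−S=0.0000, hold=7.8036 ⇒ V=7.8036 continue  boundary S*=110.8405
step 2: (k=2,j=0): S=102.0062, K−S=44.9238, hold=44.3554 ⇒ V=44.9238 exercise | (k=2,j=1): S=120.4400, K−S=26.4900, hold=27.6496 ⇒ V=27.6496 continue | (k=2,j=2): S=142.2050, K−S=4.7250, hold=13.5739 ⇒ V=13.5739 continue  boundary S*=102.0062
step 1: (k=1,j=0): S=110.8405, K−S=36.0895, hold=36.1016 ⇒ V=36.1016 continue | (k=1,j=1): S=130.8708, K−S=16.0592, hold=20.4956 ⇒ V=20.4956 continue  boundary S*=-
step 0: (k=0,j=0): S=120.4400, K−S=26.4900, hold=28.1487 ⇒ V=28.1487 continue  boundary S*=-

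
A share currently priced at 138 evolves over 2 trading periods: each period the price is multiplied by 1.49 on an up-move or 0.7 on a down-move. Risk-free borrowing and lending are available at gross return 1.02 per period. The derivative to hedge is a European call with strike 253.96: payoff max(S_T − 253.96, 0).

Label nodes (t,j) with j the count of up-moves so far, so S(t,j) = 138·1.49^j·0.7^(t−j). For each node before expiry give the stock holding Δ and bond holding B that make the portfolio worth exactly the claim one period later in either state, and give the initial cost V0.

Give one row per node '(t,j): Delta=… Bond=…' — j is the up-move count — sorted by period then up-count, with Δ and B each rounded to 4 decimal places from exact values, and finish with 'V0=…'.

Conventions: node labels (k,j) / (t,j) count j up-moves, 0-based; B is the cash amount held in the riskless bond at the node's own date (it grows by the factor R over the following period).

Risk-neutral probability p* = (R−d)/(u−d) = (1.02−0.7)/(1.49−0.7) = 0.4051.
Terminal payoffs: V(2,0)=0.0000, V(2,1)=0.0000, V(2,2)=52.4138
(1,0): S=96.6000. Δ = (V_up−V_dn)/(S_up−S_dn) = (0.0000−0.0000)/(143.9340−67.6200) = 0.0000. V = [p*·0.0000 + (1−p*)·0.0000]/1.02 = 0.0000. B = V − Δ·S = 0.0000.
(1,1): S=205.6200. Δ = (V_up−V_dn)/(S_up−S_dn) = (52.4138−0.0000)/(306.3738−143.9340) = 0.3227. V = [p*·52.4138 + (1−p*)·0.0000]/1.02 = 20.8146. B = V − Δ·S = -45.5320.
(0,0): S=138.0000. Δ = (V_up−V_dn)/(S_up−S_dn) = (20.8146−0.0000)/(205.6200−96.6000) = 0.1909. V = [p*·20.8146 + (1−p*)·0.0000]/1.02 = 8.2659. B = V − Δ·S = -18.0817.
Check: Δ(0,0)·S0 + B(0,0) = 8.2659 = V0.

(0,0): Delta=0.1909 Bond=-18.0817
(1,0): Delta=0.0000 Bond=0.0000
(1,1): Delta=0.3227 Bond=-45.5320
V0=8.2659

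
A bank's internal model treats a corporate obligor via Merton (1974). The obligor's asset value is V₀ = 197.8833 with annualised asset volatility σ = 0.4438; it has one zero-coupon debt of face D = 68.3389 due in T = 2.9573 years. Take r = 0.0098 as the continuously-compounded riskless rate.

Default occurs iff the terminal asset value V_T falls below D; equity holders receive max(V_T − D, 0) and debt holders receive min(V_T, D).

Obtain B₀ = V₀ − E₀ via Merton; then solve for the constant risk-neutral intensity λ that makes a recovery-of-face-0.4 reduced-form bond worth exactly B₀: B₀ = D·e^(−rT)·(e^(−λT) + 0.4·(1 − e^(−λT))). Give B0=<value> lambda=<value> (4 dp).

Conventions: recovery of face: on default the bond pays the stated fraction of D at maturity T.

B0=63.5436 lambda=0.0250

Equity is a call on the firm's assets struck at D = 68.3389:
d₁ = [ln(V₀/D) + (r + σ²/2)T] / (σ√T)
   = [ln(197.8833/68.3389) + (0.0098 + 0.5·0.4438²)·2.9573] / (0.4438·√2.9573)
   = [1.063198 + 0.320214] / 0.763194 = 1.812661
d₂ = d₁ − σ√T = 1.812661 − 0.763194 = 1.049467
N(d₁) = 0.965058,  N(d₂) = 0.853018,  e^(−rT) = 0.971434
E₀ = V₀·N(d₁) − D·e^(−rT)·N(d₂)
   = 197.8833·0.965058 − 68.3389·0.971434·0.853018 = 134.339726
B₀ = V₀ − E₀ = 197.8833 − 134.339726 = 63.543574
e^(−λT) = (B₀·e^(rT)/D − 0.4)/(1 − 0.4) = (63.5436·1.029406/68.3389 − 0.4)/0.6 = 0.92862135
λ = −ln(0.92862135)/2.9573 = 0.025041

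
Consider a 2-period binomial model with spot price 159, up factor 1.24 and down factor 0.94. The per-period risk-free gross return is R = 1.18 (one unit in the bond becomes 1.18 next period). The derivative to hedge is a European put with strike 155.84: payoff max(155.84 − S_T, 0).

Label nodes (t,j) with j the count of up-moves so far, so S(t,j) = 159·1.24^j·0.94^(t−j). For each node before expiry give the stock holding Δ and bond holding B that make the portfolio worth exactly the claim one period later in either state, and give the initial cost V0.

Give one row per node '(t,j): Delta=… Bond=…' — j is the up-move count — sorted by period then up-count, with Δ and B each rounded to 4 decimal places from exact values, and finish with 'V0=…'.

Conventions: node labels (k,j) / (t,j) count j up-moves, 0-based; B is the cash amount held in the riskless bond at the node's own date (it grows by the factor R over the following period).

Arbitrage-free pricing uses the up-move probability p* = (R−d)/(u−d) = 0.8000, discounting each step at R = 1.18.
Expiry values: V(2,0)=15.3476, V(2,1)=0.0000, V(2,2)=0.0000
Node (1,0) S=149.4600: V=(p*·0.0000+(1−p*)·15.3476)/1.18=2.6013; Δ=(0.0000−15.3476)/(185.3304−140.4924)=-0.3423; B=V−Δ·S=53.7600
Node (1,1) S=197.1600: V=(p*·0.0000+(1−p*)·0.0000)/1.18=0.0000; Δ=(0.0000−0.0000)/(244.4784−185.3304)=0.0000; B=V−Δ·S=0.0000
Node (0,0) S=159.0000: V=(p*·0.0000+(1−p*)·2.6013)/1.18=0.4409; Δ=(0.0000−2.6013)/(197.1600−149.4600)=-0.0545; B=V−Δ·S=9.1119
Verification: the root portfolio costs Δ(0,0)·S0 + B(0,0) = 0.4409, matching V0.

(0,0): Delta=-0.0545 Bond=9.1119
(1,0): Delta=-0.3423 Bond=53.7600
(1,1): Delta=0.0000 Bond=0.0000
V0=0.4409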